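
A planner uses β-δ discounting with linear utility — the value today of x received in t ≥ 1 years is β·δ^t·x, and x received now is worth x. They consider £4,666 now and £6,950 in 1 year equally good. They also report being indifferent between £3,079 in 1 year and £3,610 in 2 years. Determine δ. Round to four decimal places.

δ ≈ 0.8529

Both payoffs in the second observation are in the future, so β drops out: δ^1·3079 = δ^2·3610 ⇒ δ = 3079/3610 = 0.85291.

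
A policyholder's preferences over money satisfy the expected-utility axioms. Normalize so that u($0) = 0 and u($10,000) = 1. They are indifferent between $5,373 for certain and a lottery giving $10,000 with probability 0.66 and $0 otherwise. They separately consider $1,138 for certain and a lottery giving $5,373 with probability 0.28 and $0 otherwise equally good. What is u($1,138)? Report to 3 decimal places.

From the first indifference, u($5,373) = 0.66·u($10,000) + 0.34·u($0) = 0.66·1 + 0.34·0 = 0.66.
Then u($1,138) = 0.28·u($5,373) + 0.72·u($0) = 0.28·0.66 + 0.72·0.00 = 0.1848.

0.185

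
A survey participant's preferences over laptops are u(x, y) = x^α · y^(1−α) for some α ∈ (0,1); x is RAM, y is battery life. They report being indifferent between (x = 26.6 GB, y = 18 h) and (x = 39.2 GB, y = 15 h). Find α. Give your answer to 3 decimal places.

α ≈ 0.320

Set the two utilities equal: 26.6^α·18^(1−α) = 39.2^α·15^(1−α).
(26.6/39.2)^α = (15/18)^(1−α); take logs: α·ln(26.6/39.2) = (1−α)·ln(15/18), i.e. α·-0.387766 = (1−α)·-0.182322.
With A = -0.387766 and B = -0.182322: α·A = (1−α)·B, so α = B/(A+B) = -0.182322/-0.570088 ≈ 0.320.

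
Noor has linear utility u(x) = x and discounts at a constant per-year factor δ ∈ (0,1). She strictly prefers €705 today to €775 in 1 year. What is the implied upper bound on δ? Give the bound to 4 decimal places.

Comparing present values: 705 > δ·775.
So δ < 705/775 = 0.90968.

δ < 0.9097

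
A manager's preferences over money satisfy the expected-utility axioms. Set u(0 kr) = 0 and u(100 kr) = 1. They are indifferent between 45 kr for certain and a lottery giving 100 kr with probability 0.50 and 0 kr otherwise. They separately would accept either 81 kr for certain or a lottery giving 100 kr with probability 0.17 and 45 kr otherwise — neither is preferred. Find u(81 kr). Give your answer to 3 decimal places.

The first gamble pins u(45 kr): it must equal 0.50·1 + 0.50·0 = 0.50.
Then u(81 kr) = 0.17·u(100 kr) + 0.83·u(45 kr) = 0.17·1.00 + 0.83·0.50 = 0.5850.

0.585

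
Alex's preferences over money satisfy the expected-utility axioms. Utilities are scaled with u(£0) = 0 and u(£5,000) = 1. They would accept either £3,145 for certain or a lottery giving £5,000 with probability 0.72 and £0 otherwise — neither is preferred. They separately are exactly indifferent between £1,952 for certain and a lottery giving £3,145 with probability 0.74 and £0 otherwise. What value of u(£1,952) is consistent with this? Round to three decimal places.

0.533

The first gamble pins u(£3,145): it must equal 0.72·1 + 0.28·0 = 0.72.
Then u(£1,952) = 0.74·u(£3,145) + 0.26·u(£0) = 0.74·0.72 + 0.26·0.00 = 0.5328.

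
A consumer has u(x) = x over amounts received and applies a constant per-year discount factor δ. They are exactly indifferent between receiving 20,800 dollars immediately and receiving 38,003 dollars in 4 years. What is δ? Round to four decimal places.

The payoff in 4 years is discounted by δ^4, so u(20800) = δ^4·u(38003) and δ^4 = u(20800)/u(38003).
With u(x) = x: δ^4 = 20800/38003 = 0.54733.
So δ = 0.54733^(1/4) ≈ 0.8601.

δ ≈ 0.8601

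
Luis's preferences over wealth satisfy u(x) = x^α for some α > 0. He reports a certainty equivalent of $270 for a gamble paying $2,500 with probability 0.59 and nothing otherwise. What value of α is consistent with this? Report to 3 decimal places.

The lottery's expected utility is 0.59·u(2500) + 0.41·u(0) = 0.59·2500^α (since u(0) = 0 for α > 0).
Equating: 270^α = 0.59·2500^α, i.e. 0.1080^α = 0.59.
Take logs: α = ln 0.59 / ln(270/2500) ≈ 0.23707.

α ≈ 0.237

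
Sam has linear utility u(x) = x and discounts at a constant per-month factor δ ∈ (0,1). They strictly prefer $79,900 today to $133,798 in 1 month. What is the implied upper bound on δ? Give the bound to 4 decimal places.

Comparing present values: 79900 > δ·133798.
So δ < 79900/133798 = 0.59717.

δ < 0.5972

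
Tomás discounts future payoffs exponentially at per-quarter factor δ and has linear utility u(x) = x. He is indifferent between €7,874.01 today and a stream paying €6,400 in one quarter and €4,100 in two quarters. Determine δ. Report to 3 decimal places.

δ ≈ 0.810

Present value of the stream is 6400·δ + 4100·δ². Indifference gives 6400δ + 4100δ² = 7874.01.
So 4100δ² + 6400δ − 7874.01 = 0.
δ = (−6400 + √(6400² + 4·4100·7874.01)) / (2·4100) = (−6400 + √170093764.00) / 8200 ≈ 0.810.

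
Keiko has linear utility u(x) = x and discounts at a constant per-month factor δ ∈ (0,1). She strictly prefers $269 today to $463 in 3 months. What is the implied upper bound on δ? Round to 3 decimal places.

The preference means 269 > δ^3·463.
So δ^3 < 269/463 = 0.58099; taking the cube root of both positive sides preserves the inequality.
δ < 0.58099^(1/3) = 0.834.

δ < 0.834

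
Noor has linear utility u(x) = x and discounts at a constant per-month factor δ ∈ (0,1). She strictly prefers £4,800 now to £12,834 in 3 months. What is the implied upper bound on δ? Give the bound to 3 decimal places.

δ < 0.720

Under u(x) = x this choice says 4800 > δ^3·12834.
Dividing by 12834: δ^3 < 0.37401. Both sides are positive, so the cube root keeps the direction.
δ < 0.37401^(1/3) = 0.720.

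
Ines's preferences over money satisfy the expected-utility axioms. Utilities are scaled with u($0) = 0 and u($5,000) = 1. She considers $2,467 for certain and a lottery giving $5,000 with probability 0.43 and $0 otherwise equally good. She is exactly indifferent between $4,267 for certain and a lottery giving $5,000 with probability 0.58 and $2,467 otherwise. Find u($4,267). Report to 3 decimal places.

0.761

From the first indifference, u($2,467) = 0.43·u($5,000) + 0.57·u($0) = 0.43·1 + 0.57·0 = 0.43.
Then u($4,267) = 0.58·u($5,000) + 0.42·u($2,467) = 0.58·1.00 + 0.42·0.43 = 0.7606.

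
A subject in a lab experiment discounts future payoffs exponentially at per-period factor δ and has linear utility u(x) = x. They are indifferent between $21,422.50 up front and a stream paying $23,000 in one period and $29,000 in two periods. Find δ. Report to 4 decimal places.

δ ≈ 0.5500

Present value of the stream is 23000·δ + 29000·δ². Indifference gives 23000δ + 29000δ² = 21422.50.
Rearranged: 29000δ² + 23000δ − 21422.50 = 0.
The positive root is δ = [−23000 + √(23000² + 4·29000·21422.50)] / (2·29000) = (−23000 + 54900.000)/58000 ≈ 0.5500.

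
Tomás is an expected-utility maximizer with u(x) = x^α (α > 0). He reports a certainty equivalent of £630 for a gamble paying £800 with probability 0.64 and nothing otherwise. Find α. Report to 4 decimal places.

The lottery's expected utility is 0.64·u(800) + 0.36·u(0) = 0.64·800^α (since u(0) = 0 for α > 0).
Setting u(630) equal to that: 630^α = 0.64·800^α ⇒ (630/800)^α = 0.64.
α = ln(0.64) / ln(630/800) = -0.4462871/-0.2388919 ≈ 1.8682.

α ≈ 1.8682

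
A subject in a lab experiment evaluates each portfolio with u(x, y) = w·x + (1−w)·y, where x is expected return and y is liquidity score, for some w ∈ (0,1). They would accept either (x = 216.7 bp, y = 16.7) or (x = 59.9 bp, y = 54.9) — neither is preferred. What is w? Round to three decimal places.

w = 0.196

u(216.7,16.7) = u(59.9,54.9) means w·216.7 + (1−w)·16.7 = w·59.9 + (1−w)·54.9.
Collecting terms: w·156.8 = (1−w)·38.2.
Hence w = 38.2/(156.8+38.2) = 38.2/195 = 0.196.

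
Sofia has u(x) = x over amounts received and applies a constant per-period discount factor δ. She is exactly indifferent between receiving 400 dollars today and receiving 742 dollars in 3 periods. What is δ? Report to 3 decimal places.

δ ≈ 0.814

Indifference means u(400) = δ^3 · u(742), so δ^3 = u(400)/u(742).
With u(x) = x: δ^3 = 400/742 = 0.53908.
So δ = 0.53908^(1/3) ≈ 0.814.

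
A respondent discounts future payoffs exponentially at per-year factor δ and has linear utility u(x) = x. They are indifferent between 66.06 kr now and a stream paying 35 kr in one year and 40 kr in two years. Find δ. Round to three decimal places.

δ ≈ 0.920

Present value of the stream is 35·δ + 40·δ². Indifference gives 35δ + 40δ² = 66.06.
Rearranged: 40δ² + 35δ − 66.06 = 0.
The positive root is δ = [−35 + √(35² + 4·40·66.06)] / (2·40) = (−35 + 108.603)/80 ≈ 0.920.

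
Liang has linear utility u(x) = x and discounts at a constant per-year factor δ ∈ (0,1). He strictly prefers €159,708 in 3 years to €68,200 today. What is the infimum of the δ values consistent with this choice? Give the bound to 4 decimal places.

δ > 0.7530

Under u(x) = x this choice says 68200 < δ^3·159708.
So δ^3 > 68200/159708 = 0.42703; taking the cube root of both positive sides preserves the inequality.
δ > 0.42703^(1/3) = 0.7530.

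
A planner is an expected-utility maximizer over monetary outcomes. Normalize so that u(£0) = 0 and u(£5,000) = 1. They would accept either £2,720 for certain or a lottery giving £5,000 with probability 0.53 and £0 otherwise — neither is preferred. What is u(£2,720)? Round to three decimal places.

0.530

u(£2,720) equals the lottery's expected utility: 0.53·1 + 0.47·0 = 0.53.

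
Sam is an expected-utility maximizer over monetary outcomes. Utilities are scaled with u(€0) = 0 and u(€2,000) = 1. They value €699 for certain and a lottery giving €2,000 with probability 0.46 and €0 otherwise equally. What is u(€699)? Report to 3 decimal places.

0.460

The indifference gives u(€699) = 0.46·u(€2,000) + 0.54·u(€0) = 0.46·1 + 0.54·0 = 0.46.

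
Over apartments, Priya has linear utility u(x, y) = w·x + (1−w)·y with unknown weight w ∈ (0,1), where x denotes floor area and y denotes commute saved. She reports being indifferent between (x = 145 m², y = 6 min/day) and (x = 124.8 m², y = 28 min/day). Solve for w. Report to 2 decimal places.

w = 0.52

u(145,6) = u(124.8,28) means w·145 + (1−w)·6 = w·124.8 + (1−w)·28.
Collecting terms: w·20.2 = (1−w)·22.
The marginal rate of substitution is 22/20.2, so w = 22/(20.2+22) = 0.52.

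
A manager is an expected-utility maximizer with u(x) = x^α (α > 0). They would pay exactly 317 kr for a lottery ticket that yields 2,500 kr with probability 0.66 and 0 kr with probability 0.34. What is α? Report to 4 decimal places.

α ≈ 0.2012

Since u(0) = 0, the lottery's EU is 0.66·2500^α.
Indifference: 317^α = 0.66·2500^α, so (317/2500)^α = 0.66.
Take logs: α = ln 0.66 / ln(317/2500) ≈ 0.201204.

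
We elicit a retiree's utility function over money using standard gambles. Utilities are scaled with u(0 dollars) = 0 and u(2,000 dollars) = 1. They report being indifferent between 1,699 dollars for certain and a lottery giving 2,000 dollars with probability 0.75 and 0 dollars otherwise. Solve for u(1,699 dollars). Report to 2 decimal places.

u(1,699 dollars) equals the lottery's expected utility: 0.75·1 + 0.25·0 = 0.75.

0.75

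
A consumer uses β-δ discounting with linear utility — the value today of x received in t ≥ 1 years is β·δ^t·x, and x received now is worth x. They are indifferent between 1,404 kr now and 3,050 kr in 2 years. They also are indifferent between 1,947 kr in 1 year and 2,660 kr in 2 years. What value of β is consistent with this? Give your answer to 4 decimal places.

The second indifference involves only future payoffs, so β cancels: β·δ^1·1947 = β·δ^2·2660, giving δ = 1947/2660 = 0.73195.
The first indifference: 1404 = β·δ^2·3050, so β = 1404/(δ^2·3050) = 1404/(0.53576·3050) ≈ 0.8592.

β ≈ 0.8592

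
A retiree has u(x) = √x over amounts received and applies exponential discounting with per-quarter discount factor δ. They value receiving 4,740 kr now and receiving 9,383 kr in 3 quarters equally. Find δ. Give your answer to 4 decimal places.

δ ≈ 0.8924

Equating discounted utilities: u(4740) = δ^3·u(9383) ⇒ δ^3 = u(4740)/u(9383).
With u(x) = √x: δ^3 = √4740/√9383 = √(4740/9383) = 0.71075.
Taking the cube root: δ = 0.71075^(1/3) ≈ 0.8924.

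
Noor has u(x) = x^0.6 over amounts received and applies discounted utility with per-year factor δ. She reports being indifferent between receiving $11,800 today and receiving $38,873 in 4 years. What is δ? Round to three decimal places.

Indifference means u(11800) = δ^4 · u(38873), so δ^4 = u(11800)/u(38873).
With u(x) = x^0.6: δ^4 = 11800^0.6/38873^0.6 = (11800/38873)^0.6 = 0.48904.
So δ = 0.48904^(1/4) ≈ 0.836.

δ ≈ 0.836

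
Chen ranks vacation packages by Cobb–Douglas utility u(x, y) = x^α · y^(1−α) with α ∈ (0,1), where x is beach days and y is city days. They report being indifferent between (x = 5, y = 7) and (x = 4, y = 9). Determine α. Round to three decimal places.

α ≈ 0.530

The Cobb–Douglas utilities coincide, so 5^α·7^(1−α) = 4^α·9^(1−α).
Taking logs: α·ln 5 + (1−α)·ln 7 = α·ln 4 + (1−α)·ln 9, i.e. α·0.223144 = (1−α)·0.251314.
Thus α·(0.474458) = 0.251314, so α = 0.251314/0.474458 ≈ 0.530.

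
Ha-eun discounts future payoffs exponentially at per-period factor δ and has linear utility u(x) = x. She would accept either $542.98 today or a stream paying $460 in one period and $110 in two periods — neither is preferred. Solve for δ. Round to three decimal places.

Present value of the stream is 460·δ + 110·δ². Indifference gives 460δ + 110δ² = 542.98.
That is, 110δ² + 460δ − 542.98 = 0, a quadratic in δ.
δ = (−460 + √(460² + 4·110·542.98)) / (2·110) = (−460 + √450511.20) / 220 ≈ 0.960.

δ ≈ 0.960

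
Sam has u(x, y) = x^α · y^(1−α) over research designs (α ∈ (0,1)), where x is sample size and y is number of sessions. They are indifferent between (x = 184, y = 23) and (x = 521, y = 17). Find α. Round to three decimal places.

α ≈ 0.225

Set the two utilities equal: 184^α·23^(1−α) = 521^α·17^(1−α).
(184/521)^α = (17/23)^(1−α); take logs: α·ln(184/521) = (1−α)·ln(17/23), i.e. α·-1.040814 = (1−α)·-0.302281.
Thus α·(-1.343095) = -0.302281, so α = -0.302281/-1.343095 ≈ 0.225.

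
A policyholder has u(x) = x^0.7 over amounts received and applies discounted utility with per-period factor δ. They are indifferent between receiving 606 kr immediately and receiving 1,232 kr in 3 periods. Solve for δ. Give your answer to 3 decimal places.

Indifference means u(606) = δ^3 · u(1232), so δ^3 = u(606)/u(1232).
Since u(x) = x^0.7, δ^3 = (606/1232)^0.7 = 0.49188^0.7 = 0.60856.
So δ = 0.60856^(1/3) ≈ 0.847.

δ ≈ 0.847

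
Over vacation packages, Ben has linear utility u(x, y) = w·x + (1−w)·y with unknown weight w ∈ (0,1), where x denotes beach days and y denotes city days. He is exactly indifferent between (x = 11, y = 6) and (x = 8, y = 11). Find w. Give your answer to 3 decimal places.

u(11,6) = u(8,11) means w·11 + (1−w)·6 = w·8 + (1−w)·11.
Collecting terms: w·3 = (1−w)·5.
So w/(1−w) = 5/3 = 1.6667, giving w = 5/(3+5) = 0.625.

w = 0.625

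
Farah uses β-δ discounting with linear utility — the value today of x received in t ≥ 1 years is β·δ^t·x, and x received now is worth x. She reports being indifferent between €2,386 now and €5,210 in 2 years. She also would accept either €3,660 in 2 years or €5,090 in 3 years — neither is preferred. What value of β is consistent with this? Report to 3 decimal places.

Both payoffs in the second observation are in the future, so β drops out: δ^2·3660 = δ^3·5090 ⇒ δ = 3660/5090 = 0.71906.
Substituting δ into 2386 = β·δ^2·5210: β = 2386/(2693.794) ≈ 0.886.

β ≈ 0.886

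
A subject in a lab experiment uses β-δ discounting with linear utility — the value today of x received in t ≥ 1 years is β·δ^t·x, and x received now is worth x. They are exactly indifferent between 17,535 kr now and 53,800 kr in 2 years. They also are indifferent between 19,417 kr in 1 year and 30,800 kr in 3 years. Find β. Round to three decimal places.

The second indifference involves only future payoffs, so β cancels: β·δ^1·19417 = β·δ^3·30800, giving δ^2 = 19417/30800 = 0.63042, so δ = 0.79399.
Substituting δ into 17535 = β·δ^2·53800: β = 17535/(33916.708) ≈ 0.517.

β ≈ 0.517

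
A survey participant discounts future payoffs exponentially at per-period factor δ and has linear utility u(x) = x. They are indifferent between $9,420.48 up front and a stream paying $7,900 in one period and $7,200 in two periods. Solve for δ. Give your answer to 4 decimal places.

δ ≈ 0.7200

The stream is worth 7900δ + 7200δ² today, so 7900δ + 7200δ² = 9420.48.
That is, 7200δ² + 7900δ − 9420.48 = 0, a quadratic in δ.
By the quadratic formula (taking the positive root), δ = (−7900 + √333719824.00) / 14400 ≈ 0.7200.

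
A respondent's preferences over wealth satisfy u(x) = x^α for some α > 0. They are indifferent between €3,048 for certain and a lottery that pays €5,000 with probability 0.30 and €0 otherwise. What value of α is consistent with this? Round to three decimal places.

EU(lottery) = 0.30·5000^α + 0.70·0 = 0.30·5000^α.
Setting u(3048) equal to that: 3048^α = 0.30·5000^α ⇒ (3048/5000)^α = 0.30.
α = ln(0.30) / ln(3048/5000) = -1.203973/-0.494952 ≈ 2.433.

α ≈ 2.433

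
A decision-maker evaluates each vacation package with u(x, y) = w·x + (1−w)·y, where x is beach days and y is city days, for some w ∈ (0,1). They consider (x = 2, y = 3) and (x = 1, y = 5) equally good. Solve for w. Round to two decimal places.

w = 0.67

Indifference: w·2 + (1−w)·3 = w·1 + (1−w)·5.
w·(2−1) = (1−w)·(5−3), i.e. w·1 = (1−w)·2.
So w/(1−w) = 2/1 = 2.0000, giving w = 2/(1+2) = 0.67.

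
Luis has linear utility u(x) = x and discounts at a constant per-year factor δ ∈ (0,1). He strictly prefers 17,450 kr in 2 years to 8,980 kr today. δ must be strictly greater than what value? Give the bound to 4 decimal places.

δ > 0.7174

The preference means 8980 < δ^2·17450.
Hence δ^2 > 8980/17450 = 0.51461, and x ↦ x^(1/2) is increasing on (0,∞).
δ > (8980/17450)^(1/2) ≈ 0.7174.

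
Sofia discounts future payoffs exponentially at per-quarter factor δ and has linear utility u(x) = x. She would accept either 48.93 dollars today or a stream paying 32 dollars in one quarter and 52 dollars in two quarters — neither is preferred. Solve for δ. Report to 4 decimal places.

δ ≈ 0.7100

Equating present values: 48.93 = 32δ + 52δ².
So 52δ² + 32δ − 48.93 = 0.
δ = (−32 + √(32² + 4·52·48.93)) / (2·52) = (−32 + √11201.44) / 104 ≈ 0.7100.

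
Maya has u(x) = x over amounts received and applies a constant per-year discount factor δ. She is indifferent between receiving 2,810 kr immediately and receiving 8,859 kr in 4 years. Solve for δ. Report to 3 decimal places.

δ ≈ 0.750

Indifference means u(2810) = δ^4 · u(8859), so δ^4 = u(2810)/u(8859).
With u(x) = x: δ^4 = 2810/8859 = 0.31719.
So δ = 0.31719^(1/4) ≈ 0.750.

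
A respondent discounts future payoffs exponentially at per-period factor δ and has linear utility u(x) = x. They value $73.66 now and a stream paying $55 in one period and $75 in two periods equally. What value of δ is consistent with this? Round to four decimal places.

δ ≈ 0.6900

Equating present values: 73.66 = 55δ + 75δ².
So 75δ² + 55δ − 73.66 = 0.
The positive root is δ = [−55 + √(55² + 4·75·73.66)] / (2·75) = (−55 + 158.502)/150 ≈ 0.6900.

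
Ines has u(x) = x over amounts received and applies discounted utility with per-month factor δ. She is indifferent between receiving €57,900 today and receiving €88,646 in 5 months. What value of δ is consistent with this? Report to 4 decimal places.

δ ≈ 0.9183

The payoff in 5 months is discounted by δ^5, so u(57900) = δ^5·u(88646) and δ^5 = u(57900)/u(88646).
With u(x) = x: δ^5 = 57900/88646 = 0.65316.
Hence δ = (0.65316)^(1/5) = 0.918341.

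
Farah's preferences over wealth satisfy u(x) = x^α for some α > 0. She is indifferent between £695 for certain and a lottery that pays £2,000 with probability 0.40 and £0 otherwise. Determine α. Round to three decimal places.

EU(lottery) = 0.40·2000^α + 0.60·0 = 0.40·2000^α.
Equating: 695^α = 0.40·2000^α, i.e. 0.3475^α = 0.40.
α = ln(0.40) / ln(695/2000) = -0.916291/-1.056991 ≈ 0.867.

α ≈ 0.867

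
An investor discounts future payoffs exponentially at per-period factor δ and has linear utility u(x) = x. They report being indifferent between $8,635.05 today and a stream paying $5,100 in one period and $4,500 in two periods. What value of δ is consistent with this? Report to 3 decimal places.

δ ≈ 0.930

Equating present values: 8635.05 = 5100δ + 4500δ².
Rearranged: 4500δ² + 5100δ − 8635.05 = 0.
The positive root is δ = [−5100 + √(5100² + 4·4500·8635.05)] / (2·4500) = (−5100 + 13470.000)/9000 ≈ 0.930.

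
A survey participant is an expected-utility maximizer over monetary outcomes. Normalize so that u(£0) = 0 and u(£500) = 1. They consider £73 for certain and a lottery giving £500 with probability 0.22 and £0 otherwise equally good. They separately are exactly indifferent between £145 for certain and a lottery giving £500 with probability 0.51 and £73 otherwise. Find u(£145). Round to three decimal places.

0.618

From the first indifference, u(£73) = 0.22·u(£500) + 0.78·u(£0) = 0.22·1 + 0.78·0 = 0.22.
Then u(£145) = 0.51·u(£500) + 0.49·u(£73) = 0.51·1.00 + 0.49·0.22 = 0.6178.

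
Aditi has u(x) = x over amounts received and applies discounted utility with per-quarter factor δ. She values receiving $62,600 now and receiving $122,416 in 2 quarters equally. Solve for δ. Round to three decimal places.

Indifference means u(62600) = δ^2 · u(122416), so δ^2 = u(62600)/u(122416).
With u(x) = x: δ^2 = 62600/122416 = 0.51137.
So δ = 0.51137^(1/2) ≈ 0.715.

δ ≈ 0.715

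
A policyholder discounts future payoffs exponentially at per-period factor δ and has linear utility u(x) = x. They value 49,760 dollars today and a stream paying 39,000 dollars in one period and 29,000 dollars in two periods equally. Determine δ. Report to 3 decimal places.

Equating present values: 49760 = 39000δ + 29000δ².
That is, 29000δ² + 39000δ − 49760 = 0, a quadratic in δ.
By the quadratic formula (taking the positive root), δ = (−39000 + √7293160000.00) / 58000 ≈ 0.800.

δ ≈ 0.800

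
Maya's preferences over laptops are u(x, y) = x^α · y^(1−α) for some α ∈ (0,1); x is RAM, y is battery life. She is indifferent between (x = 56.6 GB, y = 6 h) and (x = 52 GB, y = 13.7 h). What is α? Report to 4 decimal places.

The Cobb–Douglas utilities coincide, so 56.6^α·6^(1−α) = 52^α·13.7^(1−α).
(56.6/52)^α = (13.7/6)^(1−α); take logs: α·ln(56.6/52) = (1−α)·ln(13.7/6), i.e. α·0.0847653 = (1−α)·0.8256364.
So α/(1−α) = (0.8256364)/(0.0847653) = 9.7402640, and α = 9.7402640/10.7402640 ≈ 0.9069.

α ≈ 0.9069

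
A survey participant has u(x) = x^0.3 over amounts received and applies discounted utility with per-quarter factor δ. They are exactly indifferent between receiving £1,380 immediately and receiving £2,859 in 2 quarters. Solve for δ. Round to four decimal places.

Equating discounted utilities: u(1380) = δ^2·u(2859) ⇒ δ^2 = u(1380)/u(2859).
Since u(x) = x^0.3, δ^2 = (1380/2859)^0.3 = 0.48269^0.3 = 0.80371.
Taking the square root: δ = 0.80371^(1/2) ≈ 0.8965.

δ ≈ 0.8965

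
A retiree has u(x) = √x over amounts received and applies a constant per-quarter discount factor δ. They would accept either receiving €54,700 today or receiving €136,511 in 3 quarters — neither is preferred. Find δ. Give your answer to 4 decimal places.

δ ≈ 0.8586

Indifference means u(54700) = δ^3 · u(136511), so δ^3 = u(54700)/u(136511).
With u(x) = √x: δ^3 = √54700/√136511 = √(54700/136511) = 0.63301.
Hence δ = (0.63301)^(1/3) = 0.858625.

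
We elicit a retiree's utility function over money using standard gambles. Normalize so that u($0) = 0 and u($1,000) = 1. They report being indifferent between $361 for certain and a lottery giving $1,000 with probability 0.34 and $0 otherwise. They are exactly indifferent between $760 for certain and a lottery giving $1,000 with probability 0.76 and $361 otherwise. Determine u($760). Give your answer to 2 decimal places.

First, u($361) = 0.34·u($1,000) + 0.66·u($0) = 0.34.
Chaining: u($760) = 0.76·1.00 + 0.24·0.34 = 0.8416.

0.84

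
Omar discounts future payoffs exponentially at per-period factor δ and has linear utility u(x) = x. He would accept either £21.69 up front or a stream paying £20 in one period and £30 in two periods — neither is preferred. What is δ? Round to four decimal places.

δ ≈ 0.5800

Present value of the stream is 20·δ + 30·δ². Indifference gives 20δ + 30δ² = 21.69.
Rearranged: 30δ² + 20δ − 21.69 = 0.
δ = (−20 + √(20² + 4·30·21.69)) / (2·30) = (−20 + √3002.80) / 60 ≈ 0.5800.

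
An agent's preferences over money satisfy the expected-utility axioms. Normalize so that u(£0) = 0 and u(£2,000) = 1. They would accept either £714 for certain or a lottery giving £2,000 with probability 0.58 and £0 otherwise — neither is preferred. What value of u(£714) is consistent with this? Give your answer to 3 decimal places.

0.580

u(£714) equals the lottery's expected utility: 0.58·1 + 0.42·0 = 0.58.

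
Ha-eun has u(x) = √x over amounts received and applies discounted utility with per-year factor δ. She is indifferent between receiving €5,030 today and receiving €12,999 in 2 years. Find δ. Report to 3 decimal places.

δ ≈ 0.789

Equating discounted utilities: u(5030) = δ^2·u(12999) ⇒ δ^2 = u(5030)/u(12999).
Since u(x) = √x, δ^2 = √(5030/12999) = 0.62206.
So δ = 0.62206^(1/2) ≈ 0.789.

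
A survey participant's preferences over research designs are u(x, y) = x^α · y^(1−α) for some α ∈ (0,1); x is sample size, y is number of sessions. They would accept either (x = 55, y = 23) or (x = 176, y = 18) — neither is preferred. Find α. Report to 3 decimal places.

Set the two utilities equal: 55^α·23^(1−α) = 176^α·18^(1−α).
(55/176)^α = (18/23)^(1−α); take logs: α·ln(55/176) = (1−α)·ln(18/23), i.e. α·-1.163151 = (1−α)·-0.245122.
So α/(1−α) = (-0.245122)/(-1.163151) = 0.210740, and α = 0.210740/1.210740 ≈ 0.174.

α ≈ 0.174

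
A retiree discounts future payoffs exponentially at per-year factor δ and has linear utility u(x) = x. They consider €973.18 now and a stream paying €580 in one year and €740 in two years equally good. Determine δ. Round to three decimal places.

Present value of the stream is 580·δ + 740·δ². Indifference gives 580δ + 740δ² = 973.18.
So 740δ² + 580δ − 973.18 = 0.
δ = (−580 + √(580² + 4·740·973.18)) / (2·740) = (−580 + √3217012.80) / 1480 ≈ 0.820.

δ ≈ 0.820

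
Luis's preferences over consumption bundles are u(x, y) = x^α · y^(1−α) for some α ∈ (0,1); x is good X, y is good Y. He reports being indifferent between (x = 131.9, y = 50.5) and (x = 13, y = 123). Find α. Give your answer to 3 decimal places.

α ≈ 0.278

The Cobb–Douglas utilities coincide, so 131.9^α·50.5^(1−α) = 13^α·123^(1−α).
(131.9/13)^α = (123/50.5)^(1−α); take logs: α·ln(131.9/13) = (1−α)·ln(123/50.5), i.e. α·2.317095 = (1−α)·0.890211.
Thus α·(3.207306) = 0.890211, so α = 0.890211/3.207306 ≈ 0.278.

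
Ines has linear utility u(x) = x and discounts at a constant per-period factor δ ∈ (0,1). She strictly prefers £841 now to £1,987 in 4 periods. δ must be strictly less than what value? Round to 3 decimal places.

The preference means 841 > δ^4·1987.
Dividing by 1987: δ^4 < 0.42325. Both sides are positive, so the 4th root keeps the direction.
δ < 0.42325^(1/4) = 0.807.

δ < 0.807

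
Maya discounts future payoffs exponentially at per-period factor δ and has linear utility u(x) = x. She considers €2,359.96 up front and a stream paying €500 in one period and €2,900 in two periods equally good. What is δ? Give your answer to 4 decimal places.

δ ≈ 0.8200

Present value of the stream is 500·δ + 2900·δ². Indifference gives 500δ + 2900δ² = 2359.96.
So 2900δ² + 500δ − 2359.96 = 0.
δ = (−500 + √(500² + 4·2900·2359.96)) / (2·2900) = (−500 + √27625536.00) / 5800 ≈ 0.8200.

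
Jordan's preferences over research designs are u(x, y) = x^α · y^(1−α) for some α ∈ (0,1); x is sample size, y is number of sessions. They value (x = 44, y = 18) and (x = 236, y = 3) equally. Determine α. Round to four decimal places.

Indifference: 44^α · 18^(1−α) = 236^α · 3^(1−α).
Taking logs: α·ln 44 + (1−α)·ln 18 = α·ln 236 + (1−α)·ln 3, i.e. α·-1.6796422 = (1−α)·-1.7917595.
With A = -1.6796422 and B = -1.7917595: α·A = (1−α)·B, so α = B/(A+B) = -1.7917595/-3.4714017 ≈ 0.5161.

α ≈ 0.5161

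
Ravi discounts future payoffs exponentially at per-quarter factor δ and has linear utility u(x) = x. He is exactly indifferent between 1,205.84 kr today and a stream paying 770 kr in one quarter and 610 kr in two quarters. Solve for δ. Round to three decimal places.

δ ≈ 0.910

The stream is worth 770δ + 610δ² today, so 770δ + 610δ² = 1205.84.
That is, 610δ² + 770δ − 1205.84 = 0, a quadratic in δ.
δ = (−770 + √(770² + 4·610·1205.84)) / (2·610) = (−770 + √3535149.60) / 1220 ≈ 0.910.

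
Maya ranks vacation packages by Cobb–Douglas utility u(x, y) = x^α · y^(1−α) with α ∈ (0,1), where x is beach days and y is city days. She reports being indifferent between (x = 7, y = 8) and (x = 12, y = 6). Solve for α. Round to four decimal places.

Set the two utilities equal: 7^α·8^(1−α) = 12^α·6^(1−α).
Taking logs: α·ln 7 + (1−α)·ln 8 = α·ln 12 + (1−α)·ln 6, i.e. α·-0.5389965 = (1−α)·-0.2876821.
So α/(1−α) = (-0.2876821)/(-0.5389965) = 0.5337365, and α = 0.5337365/1.5337365 ≈ 0.3480.

α ≈ 0.3480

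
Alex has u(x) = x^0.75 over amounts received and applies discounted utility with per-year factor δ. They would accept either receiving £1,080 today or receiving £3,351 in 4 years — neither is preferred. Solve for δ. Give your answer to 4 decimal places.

The payoff in 4 years is discounted by δ^4, so u(1080) = δ^4·u(3351) and δ^4 = u(1080)/u(3351).
Since u(x) = x^0.75, δ^4 = (1080/3351)^0.75 = 0.32229^0.75 = 0.42775.
So δ = 0.42775^(1/4) ≈ 0.8087.

δ ≈ 0.8087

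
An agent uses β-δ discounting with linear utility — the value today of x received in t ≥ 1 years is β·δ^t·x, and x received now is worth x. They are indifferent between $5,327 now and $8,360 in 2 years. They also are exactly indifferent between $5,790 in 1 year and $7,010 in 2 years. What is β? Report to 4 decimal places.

The second indifference involves only future payoffs, so β cancels: β·δ^1·5790 = β·δ^2·7010, giving δ = 5790/7010 = 0.82596.
The first indifference: 5327 = β·δ^2·8360, so β = 5327/(δ^2·8360) = 5327/(0.68221·8360) ≈ 0.9340.

β ≈ 0.9340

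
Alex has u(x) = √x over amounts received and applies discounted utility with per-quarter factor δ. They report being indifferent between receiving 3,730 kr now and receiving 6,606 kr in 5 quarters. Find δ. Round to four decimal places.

δ ≈ 0.9444

Equating discounted utilities: u(3730) = δ^5·u(6606) ⇒ δ^5 = u(3730)/u(6606).
Since u(x) = √x, δ^5 = √(3730/6606) = 0.75142.
So δ = 0.75142^(1/5) ≈ 0.9444.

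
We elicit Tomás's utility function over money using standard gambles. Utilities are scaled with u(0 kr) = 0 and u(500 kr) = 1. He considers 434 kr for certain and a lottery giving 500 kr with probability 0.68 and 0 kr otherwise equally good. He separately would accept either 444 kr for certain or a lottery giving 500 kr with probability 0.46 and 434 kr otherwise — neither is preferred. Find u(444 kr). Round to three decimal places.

0.827

First, u(434 kr) = 0.68·u(500 kr) + 0.32·u(0 kr) = 0.68.
Then u(444 kr) = 0.46·u(500 kr) + 0.54·u(434 kr) = 0.46·1.00 + 0.54·0.68 = 0.8272.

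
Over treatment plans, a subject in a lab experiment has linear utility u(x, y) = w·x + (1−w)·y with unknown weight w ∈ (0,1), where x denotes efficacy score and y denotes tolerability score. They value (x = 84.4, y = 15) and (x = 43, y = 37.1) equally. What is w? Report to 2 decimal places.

w = 0.35

Indifference: w·84.4 + (1−w)·15 = w·43 + (1−w)·37.1.
Rearranging, 41.4·w − 22.1·(1−w) = 0.
The marginal rate of substitution is 22.1/41.4, so w = 22.1/(41.4+22.1) = 0.35.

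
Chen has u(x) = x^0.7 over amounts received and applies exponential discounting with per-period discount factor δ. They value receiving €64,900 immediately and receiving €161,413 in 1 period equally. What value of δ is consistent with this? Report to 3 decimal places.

Indifference means u(64900) = δ · u(161413), so δ = u(64900)/u(161413).
Since u(x) = x^0.7, δ = (64900/161413)^0.7 = 0.40207^0.7 = 0.52846.

δ ≈ 0.528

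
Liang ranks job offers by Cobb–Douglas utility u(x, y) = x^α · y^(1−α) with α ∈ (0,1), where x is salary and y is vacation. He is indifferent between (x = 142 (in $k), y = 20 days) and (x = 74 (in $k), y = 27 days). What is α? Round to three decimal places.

α ≈ 0.315

Indifference: 142^α · 20^(1−α) = 74^α · 27^(1−α).
(142/74)^α = (27/20)^(1−α); take logs: α·ln(142/74) = (1−α)·ln(27/20), i.e. α·0.651762 = (1−α)·0.300105.
With A = 0.651762 and B = 0.300105: α·A = (1−α)·B, so α = B/(A+B) = 0.300105/0.951867 ≈ 0.315.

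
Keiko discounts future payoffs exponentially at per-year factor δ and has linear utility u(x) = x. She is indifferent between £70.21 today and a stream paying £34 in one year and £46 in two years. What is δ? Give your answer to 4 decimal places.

The stream is worth 34δ + 46δ² today, so 34δ + 46δ² = 70.21.
That is, 46δ² + 34δ − 70.21 = 0, a quadratic in δ.
δ = (−34 + √(34² + 4·46·70.21)) / (2·46) = (−34 + √14074.64) / 92 ≈ 0.9200.

δ ≈ 0.9200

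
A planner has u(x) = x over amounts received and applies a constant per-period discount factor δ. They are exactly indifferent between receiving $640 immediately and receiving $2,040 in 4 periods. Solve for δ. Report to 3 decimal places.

δ ≈ 0.748

Equating discounted utilities: u(640) = δ^4·u(2040) ⇒ δ^4 = u(640)/u(2040).
With u(x) = x: δ^4 = 640/2040 = 0.31373.
Hence δ = (0.31373)^(1/4) = 0.74841.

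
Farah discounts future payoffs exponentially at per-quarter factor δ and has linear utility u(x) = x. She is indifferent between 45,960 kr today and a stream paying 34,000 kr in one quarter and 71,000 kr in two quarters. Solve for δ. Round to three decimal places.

δ ≈ 0.600

The stream is worth 34000δ + 71000δ² today, so 34000δ + 71000δ² = 45960.
Rearranged: 71000δ² + 34000δ − 45960 = 0.
By the quadratic formula (taking the positive root), δ = (−34000 + √14208640000.00) / 142000 ≈ 0.600.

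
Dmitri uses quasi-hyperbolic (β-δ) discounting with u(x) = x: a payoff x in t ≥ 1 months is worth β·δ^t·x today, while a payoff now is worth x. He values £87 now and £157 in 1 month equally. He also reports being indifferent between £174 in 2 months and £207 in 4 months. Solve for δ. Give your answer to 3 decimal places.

δ ≈ 0.917

Both payoffs in the second observation are in the future, so β drops out: δ^2·174 = δ^4·207 ⇒ δ^2 = 174/207 = 0.84058, so δ = 0.91683.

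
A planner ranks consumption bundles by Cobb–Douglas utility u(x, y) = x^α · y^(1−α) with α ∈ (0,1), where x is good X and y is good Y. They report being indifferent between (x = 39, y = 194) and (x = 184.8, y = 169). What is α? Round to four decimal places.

α ≈ 0.0815

The Cobb–Douglas utilities coincide, so 39^α·194^(1−α) = 184.8^α·169^(1−α).
Rearrange to (39/184.8)^α = (169/194)^(1−α) and take logs: α·-1.5557125 = (1−α)·-0.1379594.
Thus α·(-1.6936719) = -0.1379594, so α = -0.1379594/-1.6936719 ≈ 0.0815.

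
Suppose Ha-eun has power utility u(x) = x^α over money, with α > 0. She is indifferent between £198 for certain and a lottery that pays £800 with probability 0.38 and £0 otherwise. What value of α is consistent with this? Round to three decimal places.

α ≈ 0.693

The lottery's expected utility is 0.38·u(800) + 0.62·u(0) = 0.38·800^α (since u(0) = 0 for α > 0).
Setting u(198) equal to that: 198^α = 0.38·800^α ⇒ (198/800)^α = 0.38.
α = ln(0.38) / ln(198/800) = -0.967584/-1.396345 ≈ 0.693.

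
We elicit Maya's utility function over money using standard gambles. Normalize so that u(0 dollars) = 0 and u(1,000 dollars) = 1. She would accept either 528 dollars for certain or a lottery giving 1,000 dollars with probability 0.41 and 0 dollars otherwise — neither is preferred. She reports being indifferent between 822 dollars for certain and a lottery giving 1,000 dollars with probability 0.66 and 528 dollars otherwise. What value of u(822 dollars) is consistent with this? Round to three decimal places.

From the first indifference, u(528 dollars) = 0.41·u(1,000 dollars) + 0.59·u(0 dollars) = 0.41·1 + 0.59·0 = 0.41.
Chaining: u(822 dollars) = 0.66·1.00 + 0.34·0.41 = 0.7994.

0.799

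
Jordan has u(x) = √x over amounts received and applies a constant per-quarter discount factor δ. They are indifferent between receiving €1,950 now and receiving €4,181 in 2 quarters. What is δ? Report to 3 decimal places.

Indifference means u(1950) = δ^2 · u(4181), so δ^2 = u(1950)/u(4181).
With u(x) = √x: δ^2 = √1950/√4181 = √(1950/4181) = 0.68293.
Taking the square root: δ = 0.68293^(1/2) ≈ 0.826.

δ ≈ 0.826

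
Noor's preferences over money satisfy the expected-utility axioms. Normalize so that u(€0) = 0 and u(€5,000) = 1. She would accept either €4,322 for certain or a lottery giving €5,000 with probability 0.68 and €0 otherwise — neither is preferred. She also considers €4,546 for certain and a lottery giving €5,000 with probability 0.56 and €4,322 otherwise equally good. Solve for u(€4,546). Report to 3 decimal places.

The first gamble pins u(€4,322): it must equal 0.68·1 + 0.32·0 = 0.68.
The second indifference gives u(€4,546) = 0.56·u(€5,000) + 0.44·u(€4,322) = 0.56·1.00 + 0.44·0.68 = 0.8592.

0.859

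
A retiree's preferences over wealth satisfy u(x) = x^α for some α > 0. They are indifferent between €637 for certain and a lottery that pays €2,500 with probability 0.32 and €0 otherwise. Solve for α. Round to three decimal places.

EU(lottery) = 0.32·2500^α + 0.68·0 = 0.32·2500^α.
Equating: 637^α = 0.32·2500^α, i.e. 0.2548^α = 0.32.
α = ln(0.32) / ln(637/2500) = -1.139434/-1.367276 ≈ 0.833.

α ≈ 0.833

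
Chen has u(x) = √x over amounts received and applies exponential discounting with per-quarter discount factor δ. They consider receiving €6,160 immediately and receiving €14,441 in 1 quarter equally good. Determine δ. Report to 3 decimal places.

Indifference means u(6160) = δ · u(14441), so δ = u(6160)/u(14441).
With u(x) = √x: δ = √6160/√14441 = √(6160/14441) = 0.65312.

δ ≈ 0.653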